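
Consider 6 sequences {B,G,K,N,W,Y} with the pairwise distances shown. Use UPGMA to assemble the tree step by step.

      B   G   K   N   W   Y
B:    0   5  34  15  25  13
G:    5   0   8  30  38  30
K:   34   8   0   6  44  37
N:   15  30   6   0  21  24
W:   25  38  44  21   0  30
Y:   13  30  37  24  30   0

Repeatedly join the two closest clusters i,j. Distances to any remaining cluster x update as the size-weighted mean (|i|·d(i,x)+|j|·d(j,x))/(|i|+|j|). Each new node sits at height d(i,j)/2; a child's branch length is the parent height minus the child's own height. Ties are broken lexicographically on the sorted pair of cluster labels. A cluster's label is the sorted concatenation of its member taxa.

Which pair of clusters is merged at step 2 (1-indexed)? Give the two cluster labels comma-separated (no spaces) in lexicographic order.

iteration 1: select B,G (d=5); attach at lengths (5/2, 5/2); label the merged cluster BG
  updated: d(BG,K)=21, d(BG,N)=45/2, d(BG,W)=63/2, d(BG,Y)=43/2
iteration 2: select K,N (d=6); attach at lengths (3, 3); label the merged cluster KN
  updated: d(BG,KN)=87/4, d(KN,W)=65/2, d(KN,Y)=61/2
iteration 3: select BG,Y (d=43/2); attach at lengths (33/4, 43/4); label the merged cluster BGY
  updated: d(BGY,KN)=74/3, d(BGY,W)=31
iteration 4: select BGY,KN (d=74/3); attach at lengths (19/12, 28/3); label the merged cluster BGKNY
  updated: d(BGKNY,W)=158/5
iteration 5: select BGKNY,W (d=158/5); attach at lengths (52/15, 79/5); label the merged cluster BGKNWY
final tree: ((((B:5/2,G:5/2):33/4,Y:43/4):19/12,(K:3,N:3):28/3):52/15,W:79/5)
total length: 3611/60

K,N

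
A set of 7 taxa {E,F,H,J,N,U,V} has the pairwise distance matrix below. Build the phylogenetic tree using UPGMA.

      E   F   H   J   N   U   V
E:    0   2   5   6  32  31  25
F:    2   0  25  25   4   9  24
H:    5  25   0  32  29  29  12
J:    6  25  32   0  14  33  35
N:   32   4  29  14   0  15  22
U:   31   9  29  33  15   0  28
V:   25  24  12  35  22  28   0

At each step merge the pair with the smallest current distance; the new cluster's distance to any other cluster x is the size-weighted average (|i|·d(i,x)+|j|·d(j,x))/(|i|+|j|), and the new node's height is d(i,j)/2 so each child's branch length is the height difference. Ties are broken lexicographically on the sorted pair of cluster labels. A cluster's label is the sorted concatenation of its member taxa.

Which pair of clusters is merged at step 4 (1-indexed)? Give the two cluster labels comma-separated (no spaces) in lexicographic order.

EF,JN

step 1: merge (E,F) at d=2; branch lengths E→1, F→1; new cluster EF
  updated: d(EF,H)=15, d(EF,J)=31/2, d(EF,N)=18, d(EF,U)=20, d(EF,V)=49/2
step 2: merge (H,V) at d=12; branch lengths H→6, V→6; new cluster HV
  updated: d(EF,HV)=79/4, d(HV,J)=67/2, d(HV,N)=51/2, d(HV,U)=57/2
step 3: merge (J,N) at d=14; branch lengths J→7, N→7; new cluster JN
  updated: d(EF,JN)=67/4, d(HV,JN)=59/2, d(JN,U)=24
step 4: merge (EF,JN) at d=67/4; branch lengths EF→59/8, JN→11/8; new cluster EFJN
  updated: d(EFJN,HV)=197/8, d(EFJN,U)=22
step 5: merge (EFJN,U) at d=22; branch lengths EFJN→21/8, U→11; new cluster EFJNU
  updated: d(EFJNU,HV)=127/5
step 6: merge (EFJNU,HV) at d=127/5; branch lengths EFJNU→17/10, HV→67/10; new cluster EFHJNUV
final tree: ((((E:1,F:1):59/8,(J:7,N:7):11/8):21/8,U:11):17/10,(H:6,V:6):67/10)
total length: 2351/40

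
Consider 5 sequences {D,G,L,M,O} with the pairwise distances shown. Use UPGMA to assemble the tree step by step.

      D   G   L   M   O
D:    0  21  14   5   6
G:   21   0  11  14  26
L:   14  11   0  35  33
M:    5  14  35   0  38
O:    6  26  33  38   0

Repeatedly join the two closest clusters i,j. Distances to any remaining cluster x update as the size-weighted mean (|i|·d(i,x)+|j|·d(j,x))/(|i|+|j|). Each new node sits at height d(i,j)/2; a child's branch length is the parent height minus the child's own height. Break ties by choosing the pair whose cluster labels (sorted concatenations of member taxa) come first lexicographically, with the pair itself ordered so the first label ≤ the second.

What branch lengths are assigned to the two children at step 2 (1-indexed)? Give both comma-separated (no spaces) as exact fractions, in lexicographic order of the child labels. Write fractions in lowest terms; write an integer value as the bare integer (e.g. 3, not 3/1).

11/2,11/2

iteration 1: select D,M (d=5); attach at lengths (5/2, 5/2); label the merged cluster DM
  updated: d(DM,G)=35/2, d(DM,L)=49/2, d(DM,O)=22
iteration 2: select G,L (d=11); attach at lengths (11/2, 11/2); label the merged cluster GL
  updated: d(DM,GL)=21, d(GL,O)=59/2
iteration 3: select DM,GL (d=21); attach at lengths (8, 5); label the merged cluster DGLM
  updated: d(DGLM,O)=103/4
iteration 4: select DGLM,O (d=103/4); attach at lengths (19/8, 103/8); label the merged cluster DGLMO
final tree: (((D:5/2,M:5/2):8,(G:11/2,L:11/2):5):19/8,O:103/8)
total length: 177/4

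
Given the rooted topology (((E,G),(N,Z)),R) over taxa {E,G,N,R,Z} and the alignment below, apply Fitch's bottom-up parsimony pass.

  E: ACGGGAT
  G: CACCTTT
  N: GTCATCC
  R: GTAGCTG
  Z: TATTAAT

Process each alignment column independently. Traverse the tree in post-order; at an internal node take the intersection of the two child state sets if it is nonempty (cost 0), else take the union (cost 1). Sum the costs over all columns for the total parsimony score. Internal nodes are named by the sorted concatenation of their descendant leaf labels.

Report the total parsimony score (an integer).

20

EG@0: {A} ∪ {C} = {A,C} (union, +1)
NZ@0: {G} ∪ {T} = {G,T} (union, +1)
EGNZ@0: {A,C} ∪ {G,T} = {A,C,G,T} (union, +1)
EGNRZ@0: {A,C,G,T} ∩ {G} = {G} (intersection, +0)
EG@1: {C} ∪ {A} = {A,C} (union, +1)
NZ@1: {T} ∪ {A} = {A,T} (union, +1)
EGNZ@1: {A,C} ∩ {A,T} = {A} (intersection, +0)
EGNRZ@1: {A} ∪ {T} = {A,T} (union, +1)
EG@2: {G} ∪ {C} = {C,G} (union, +1)
NZ@2: {C} ∪ {T} = {C,T} (union, +1)
EGNZ@2: {C,G} ∩ {C,T} = {C} (intersection, +0)
EGNRZ@2: {C} ∪ {A} = {A,C} (union, +1)
EG@3: {G} ∪ {C} = {C,G} (union, +1)
NZ@3: {A} ∪ {T} = {A,T} (union, +1)
EGNZ@3: {C,G} ∪ {A,T} = {A,C,G,T} (union, +1)
EGNRZ@3: {A,C,G,T} ∩ {G} = {G} (intersection, +0)
EG@4: {G} ∪ {T} = {G,T} (union, +1)
NZ@4: {T} ∪ {A} = {A,T} (union, +1)
EGNZ@4: {G,T} ∩ {A,T} = {T} (intersection, +0)
EGNRZ@4: {T} ∪ {C} = {C,T} (union, +1)
EG@5: {A} ∪ {T} = {A,T} (union, +1)
NZ@5: {C} ∪ {A} = {A,C} (union, +1)
EGNZ@5: {A,T} ∩ {A,C} = {A} (intersection, +0)
EGNRZ@5: {A} ∪ {T} = {A,T} (union, +1)
EG@6: {T} ∩ {T} = {T} (intersection, +0)
NZ@6: {C} ∪ {T} = {C,T} (union, +1)
EGNZ@6: {T} ∩ {C,T} = {T} (intersection, +0)
EGNRZ@6: {T} ∪ {G} = {G,T} (union, +1)
per-site changes: [3, 3, 3, 3, 3, 3, 2]; total = 20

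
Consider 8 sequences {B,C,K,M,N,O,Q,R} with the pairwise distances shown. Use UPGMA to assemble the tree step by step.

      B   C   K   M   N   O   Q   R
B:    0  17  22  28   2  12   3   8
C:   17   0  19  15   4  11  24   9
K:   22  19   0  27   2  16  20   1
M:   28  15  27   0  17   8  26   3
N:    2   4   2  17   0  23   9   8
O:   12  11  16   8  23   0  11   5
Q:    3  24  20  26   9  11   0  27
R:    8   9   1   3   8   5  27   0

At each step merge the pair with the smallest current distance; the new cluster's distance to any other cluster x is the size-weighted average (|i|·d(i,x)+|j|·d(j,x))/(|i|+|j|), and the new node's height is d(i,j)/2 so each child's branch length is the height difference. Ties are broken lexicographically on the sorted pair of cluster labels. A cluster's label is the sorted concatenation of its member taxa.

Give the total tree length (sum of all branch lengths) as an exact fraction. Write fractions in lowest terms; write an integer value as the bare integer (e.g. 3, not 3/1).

step 1: merge (K,R) at d=1; branch lengths K→1/2, R→1/2; new cluster KR
  updated: d(B,KR)=15, d(C,KR)=14, d(KR,M)=15, d(KR,N)=5, d(KR,O)=21/2, d(KR,Q)=47/2
step 2: merge (B,N) at d=2; branch lengths B→1, N→1; new cluster BN
  updated: d(BN,C)=21/2, d(BN,KR)=10, d(BN,M)=45/2, d(BN,O)=35/2, d(BN,Q)=6
step 3: merge (BN,Q) at d=6; branch lengths BN→2, Q→3; new cluster BNQ
  updated: d(BNQ,C)=15, d(BNQ,KR)=29/2, d(BNQ,M)=71/3, d(BNQ,O)=46/3
step 4: merge (M,O) at d=8; branch lengths M→4, O→4; new cluster MO
  updated: d(BNQ,MO)=39/2, d(C,MO)=13, d(KR,MO)=51/4
step 5: merge (KR,MO) at d=51/4; branch lengths KR→47/8, MO→19/8; new cluster KMOR
  updated: d(BNQ,KMOR)=17, d(C,KMOR)=27/2
step 6: merge (C,KMOR) at d=27/2; branch lengths C→27/4, KMOR→3/8; new cluster CKMOR
  updated: d(BNQ,CKMOR)=83/5
step 7: merge (BNQ,CKMOR) at d=83/5; branch lengths BNQ→53/10, CKMOR→31/20; new cluster BCKMNOQR
final tree: (((B:1,N:1):2,Q:3):53/10,(C:27/4,((K:1/2,R:1/2):47/8,(M:4,O:4):19/8):3/8):31/20)
total length: 1529/40

1529/40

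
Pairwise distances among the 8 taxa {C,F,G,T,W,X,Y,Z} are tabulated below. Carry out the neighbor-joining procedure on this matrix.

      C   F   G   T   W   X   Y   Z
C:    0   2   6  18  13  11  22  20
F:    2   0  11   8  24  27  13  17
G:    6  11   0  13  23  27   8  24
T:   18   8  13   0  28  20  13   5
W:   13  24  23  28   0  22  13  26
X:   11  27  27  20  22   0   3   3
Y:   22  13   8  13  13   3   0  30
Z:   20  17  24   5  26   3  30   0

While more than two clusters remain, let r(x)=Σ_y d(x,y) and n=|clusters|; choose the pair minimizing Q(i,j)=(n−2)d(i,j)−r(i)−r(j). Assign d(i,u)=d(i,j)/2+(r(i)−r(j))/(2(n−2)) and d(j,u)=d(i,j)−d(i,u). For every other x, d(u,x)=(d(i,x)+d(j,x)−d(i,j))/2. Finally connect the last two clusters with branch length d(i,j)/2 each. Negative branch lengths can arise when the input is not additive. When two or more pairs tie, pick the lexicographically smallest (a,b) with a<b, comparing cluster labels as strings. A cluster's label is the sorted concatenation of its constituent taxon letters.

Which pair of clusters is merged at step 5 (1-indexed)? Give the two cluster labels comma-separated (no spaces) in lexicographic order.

1. join X+Z (d=3, Q=-220) ⇒ XZ; edges |X|=1/2, |Z|=5/2
  updated: d(C,XZ)=14, d(F,XZ)=41/2, d(G,XZ)=24, d(T,XZ)=11, d(W,XZ)=45/2, d(XZ,Y)=15
2. join C+F (d=2, Q=-287/2) ⇒ CF; edges |C|=13/20, |F|=27/20
  updated: d(CF,G)=15/2, d(CF,T)=12, d(CF,W)=35/2, d(CF,XZ)=65/4, d(CF,Y)=33/2
3. join T+XZ (d=11, Q=-487/4) ⇒ TXZ; edges |T|=129/32, |XZ|=223/32
  updated: d(CF,TXZ)=69/8, d(G,TXZ)=13, d(TXZ,W)=79/4, d(TXZ,Y)=17/2
4. join W+Y (d=13, Q=-321/4) ⇒ WY; edges |W|=265/24, |Y|=47/24
  updated: d(CF,WY)=21/2, d(G,WY)=9, d(TXZ,WY)=61/8
5. join CF+G (d=15/2, Q=-329/8) ⇒ CFG; edges |CF|=97/32, |G|=143/32
  updated: d(CFG,TXZ)=113/16, d(CFG,WY)=6
6. join CFG+TXZ (d=113/16, Q=-331/16) ⇒ CFGTXZ; edges |CFG|=87/32, |TXZ|=139/32
  updated: d(CFGTXZ,WY)=105/32
7. join CFGTXZ+WY (d=105/32) ⇒ CFGTWXYZ; edges |CFGTXZ|=105/64, |WY|=105/64
final tree: ((((C:13/20,F:27/20):97/32,G:143/32):87/32,(T:129/32,(X:1/2,Z:5/2):223/32):139/32):105/64,(W:265/24,Y:47/24):105/64)
total length: 1499/32

CF,G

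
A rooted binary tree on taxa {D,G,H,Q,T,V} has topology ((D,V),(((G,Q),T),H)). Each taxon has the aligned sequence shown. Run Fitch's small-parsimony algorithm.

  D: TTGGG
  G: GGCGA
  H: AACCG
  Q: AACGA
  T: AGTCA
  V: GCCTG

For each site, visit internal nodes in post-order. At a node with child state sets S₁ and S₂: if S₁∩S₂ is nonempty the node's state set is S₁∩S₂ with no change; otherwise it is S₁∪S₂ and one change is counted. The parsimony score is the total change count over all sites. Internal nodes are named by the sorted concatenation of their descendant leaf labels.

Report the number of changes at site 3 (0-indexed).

site 0, node DV: D={T} ∪ V={G} → {G,T} (+1)
site 0, node GQ: G={G} ∪ Q={A} → {A,G} (+1)
site 0, node GQT: GQ={A,G} ∩ T={A} → {A} (+0)
site 0, node GHQT: GQT={A} ∩ H={A} → {A} (+0)
site 0, node DGHQTV: DV={G,T} ∪ GHQT={A} → {A,G,T} (+1)
site 1, node DV: D={T} ∪ V={C} → {C,T} (+1)
site 1, node GQ: G={G} ∪ Q={A} → {A,G} (+1)
site 1, node GQT: GQ={A,G} ∩ T={G} → {G} (+0)
site 1, node GHQT: GQT={G} ∪ H={A} → {A,G} (+1)
site 1, node DGHQTV: DV={C,T} ∪ GHQT={A,G} → {A,C,G,T} (+1)
site 2, node DV: D={G} ∪ V={C} → {C,G} (+1)
site 2, node GQ: G={C} ∩ Q={C} → {C} (+0)
site 2, node GQT: GQ={C} ∪ T={T} → {C,T} (+1)
site 2, node GHQT: GQT={C,T} ∩ H={C} → {C} (+0)
site 2, node DGHQTV: DV={C,G} ∩ GHQT={C} → {C} (+0)
site 3, node DV: D={G} ∪ V={T} → {G,T} (+1)
site 3, node GQ: G={G} ∩ Q={G} → {G} (+0)
site 3, node GQT: GQ={G} ∪ T={C} → {C,G} (+1)
site 3, node GHQT: GQT={C,G} ∩ H={C} → {C} (+0)
site 3, node DGHQTV: DV={G,T} ∪ GHQT={C} → {C,G,T} (+1)
site 4, node DV: D={G} ∩ V={G} → {G} (+0)
site 4, node GQ: G={A} ∩ Q={A} → {A} (+0)
site 4, node GQT: GQ={A} ∩ T={A} → {A} (+0)
site 4, node GHQT: GQT={A} ∪ H={G} → {A,G} (+1)
site 4, node DGHQTV: DV={G} ∩ GHQT={A,G} → {G} (+0)
per-site changes: [3, 4, 2, 3, 1]; total = 13

3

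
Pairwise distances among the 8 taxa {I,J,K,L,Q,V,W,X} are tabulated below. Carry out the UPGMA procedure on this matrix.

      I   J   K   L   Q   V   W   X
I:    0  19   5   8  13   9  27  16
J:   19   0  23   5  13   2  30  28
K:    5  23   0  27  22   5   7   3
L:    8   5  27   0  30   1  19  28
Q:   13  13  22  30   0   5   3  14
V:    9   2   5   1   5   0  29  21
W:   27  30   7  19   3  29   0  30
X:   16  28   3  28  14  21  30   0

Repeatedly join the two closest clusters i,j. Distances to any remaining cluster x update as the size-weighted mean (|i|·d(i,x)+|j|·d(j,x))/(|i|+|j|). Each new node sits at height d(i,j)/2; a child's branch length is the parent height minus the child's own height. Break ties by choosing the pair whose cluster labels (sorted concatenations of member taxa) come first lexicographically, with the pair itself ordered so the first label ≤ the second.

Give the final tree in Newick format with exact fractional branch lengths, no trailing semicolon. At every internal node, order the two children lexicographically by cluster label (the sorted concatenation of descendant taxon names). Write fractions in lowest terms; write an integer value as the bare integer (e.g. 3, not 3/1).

step 1: merge (L,V) at d=1; branch lengths L→1/2, V→1/2; new cluster LV
  updated: d(I,LV)=17/2, d(J,LV)=7/2, d(K,LV)=16, d(LV,Q)=35/2, d(LV,W)=24, d(LV,X)=49/2
step 2: merge (K,X) at d=3; branch lengths K→3/2, X→3/2; new cluster KX
  updated: d(I,KX)=21/2, d(J,KX)=51/2, d(KX,LV)=81/4, d(KX,Q)=18, d(KX,W)=37/2
step 3: merge (Q,W) at d=3; branch lengths Q→3/2, W→3/2; new cluster QW
  updated: d(I,QW)=20, d(J,QW)=43/2, d(KX,QW)=73/4, d(LV,QW)=83/4
step 4: merge (J,LV) at d=7/2; branch lengths J→7/4, LV→5/4; new cluster JLV
  updated: d(I,JLV)=12, d(JLV,KX)=22, d(JLV,QW)=21
step 5: merge (I,KX) at d=21/2; branch lengths I→21/4, KX→15/4; new cluster IKX
  updated: d(IKX,JLV)=56/3, d(IKX,QW)=113/6
step 6: merge (IKX,JLV) at d=56/3; branch lengths IKX→49/12, JLV→91/12; new cluster IJKLVX
  updated: d(IJKLVX,QW)=239/12
step 7: merge (IJKLVX,QW) at d=239/12; branch lengths IJKLVX→5/8, QW→203/24; new cluster IJKLQVWX
final tree: (((I:21/4,(K:3/2,X:3/2):15/4):49/12,(J:7/4,(L:1/2,V:1/2):5/4):91/12):5/8,(Q:3/2,W:3/2):203/24)
total length: 159/4

(((I:21/4,(K:3/2,X:3/2):15/4):49/12,(J:7/4,(L:1/2,V:1/2):5/4):91/12):5/8,(Q:3/2,W:3/2):203/24)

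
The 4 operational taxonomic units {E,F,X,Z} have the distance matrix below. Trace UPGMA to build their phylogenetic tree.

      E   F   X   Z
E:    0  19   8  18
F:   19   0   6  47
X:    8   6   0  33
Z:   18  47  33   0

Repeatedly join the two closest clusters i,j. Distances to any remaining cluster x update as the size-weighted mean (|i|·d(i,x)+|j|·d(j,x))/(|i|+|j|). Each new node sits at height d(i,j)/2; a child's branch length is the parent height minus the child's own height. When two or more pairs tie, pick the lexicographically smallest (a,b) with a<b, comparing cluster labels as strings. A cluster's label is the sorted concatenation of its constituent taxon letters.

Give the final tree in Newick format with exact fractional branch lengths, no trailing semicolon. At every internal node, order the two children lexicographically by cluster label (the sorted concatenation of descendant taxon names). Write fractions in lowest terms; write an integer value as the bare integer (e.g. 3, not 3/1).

((E:27/4,(F:3,X:3):15/4):115/12,Z:49/3)

step 1: merge (F,X) at d=6; branch lengths F→3, X→3; new cluster FX
  updated: d(E,FX)=27/2, d(FX,Z)=40
step 2: merge (E,FX) at d=27/2; branch lengths E→27/4, FX→15/4; new cluster EFX
  updated: d(EFX,Z)=98/3
step 3: merge (EFX,Z) at d=98/3; branch lengths EFX→115/12, Z→49/3; new cluster EFXZ
final tree: ((E:27/4,(F:3,X:3):15/4):115/12,Z:49/3)
total length: 509/12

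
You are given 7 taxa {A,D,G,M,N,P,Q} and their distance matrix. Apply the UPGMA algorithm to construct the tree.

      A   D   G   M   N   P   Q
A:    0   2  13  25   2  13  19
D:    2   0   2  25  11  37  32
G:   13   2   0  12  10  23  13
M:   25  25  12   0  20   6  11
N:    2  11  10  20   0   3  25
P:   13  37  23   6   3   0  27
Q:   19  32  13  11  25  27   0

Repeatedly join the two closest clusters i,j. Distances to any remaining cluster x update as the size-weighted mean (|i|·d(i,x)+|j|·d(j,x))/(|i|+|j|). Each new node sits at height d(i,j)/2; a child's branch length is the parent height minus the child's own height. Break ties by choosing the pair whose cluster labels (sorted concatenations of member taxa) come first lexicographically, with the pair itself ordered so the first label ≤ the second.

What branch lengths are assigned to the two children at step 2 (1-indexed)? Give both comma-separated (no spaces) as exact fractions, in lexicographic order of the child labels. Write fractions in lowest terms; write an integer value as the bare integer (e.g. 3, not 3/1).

iteration 1: select A,D (d=2); attach at lengths (1, 1); label the merged cluster AD
  updated: d(AD,G)=15/2, d(AD,M)=25, d(AD,N)=13/2, d(AD,P)=25, d(AD,Q)=51/2
iteration 2: select N,P (d=3); attach at lengths (3/2, 3/2); label the merged cluster NP
  updated: d(AD,NP)=63/4, d(G,NP)=33/2, d(M,NP)=13, d(NP,Q)=26
iteration 3: select AD,G (d=15/2); attach at lengths (11/4, 15/4); label the merged cluster ADG
  updated: d(ADG,M)=62/3, d(ADG,NP)=16, d(ADG,Q)=64/3
iteration 4: select M,Q (d=11); attach at lengths (11/2, 11/2); label the merged cluster MQ
  updated: d(ADG,MQ)=21, d(MQ,NP)=39/2
iteration 5: select ADG,NP (d=16); attach at lengths (17/4, 13/2); label the merged cluster ADGNP
  updated: d(ADGNP,MQ)=102/5
iteration 6: select ADGNP,MQ (d=102/5); attach at lengths (11/5, 47/10); label the merged cluster ADGMNPQ
final tree: ((((A:1,D:1):11/4,G:15/4):17/4,(N:3/2,P:3/2):13/2):11/5,(M:11/2,Q:11/2):47/10)
total length: 803/20

3/2,3/2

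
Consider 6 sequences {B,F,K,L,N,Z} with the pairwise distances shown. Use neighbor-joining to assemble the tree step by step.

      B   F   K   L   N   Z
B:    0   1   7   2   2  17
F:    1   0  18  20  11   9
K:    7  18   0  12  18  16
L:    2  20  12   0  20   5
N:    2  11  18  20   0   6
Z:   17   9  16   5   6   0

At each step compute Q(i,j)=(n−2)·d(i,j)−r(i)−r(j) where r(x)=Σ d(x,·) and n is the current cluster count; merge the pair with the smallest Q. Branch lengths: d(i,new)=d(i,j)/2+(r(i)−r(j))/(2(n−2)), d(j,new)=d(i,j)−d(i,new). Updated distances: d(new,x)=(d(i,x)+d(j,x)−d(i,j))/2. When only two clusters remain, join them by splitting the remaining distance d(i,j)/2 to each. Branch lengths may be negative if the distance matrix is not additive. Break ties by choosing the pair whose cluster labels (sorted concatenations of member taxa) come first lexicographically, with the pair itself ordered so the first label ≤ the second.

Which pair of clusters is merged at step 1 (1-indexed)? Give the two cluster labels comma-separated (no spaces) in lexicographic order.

L,Z

step 1: merge (L,Z) at d=5, Q=-92; branch lengths L→13/4, Z→7/4; new cluster LZ
  updated: d(B,LZ)=7, d(F,LZ)=12, d(K,LZ)=23/2, d(LZ,N)=21/2
step 2: merge (K,LZ) at d=23/2, Q=-61; branch lengths K→8, LZ→7/2; new cluster KLZ
  updated: d(B,KLZ)=5/4, d(F,KLZ)=37/4, d(KLZ,N)=17/2
step 3: merge (B,F) at d=1, Q=-47/2; branch lengths B→-15/4, F→19/4; new cluster BF
  updated: d(BF,KLZ)=19/4, d(BF,N)=6
step 4: merge (BF,KLZ) at d=19/4, Q=-77/4; branch lengths BF→9/8, KLZ→29/8; new cluster BFKLZ
  updated: d(BFKLZ,N)=39/8
step 5: merge (BFKLZ,N) at d=39/8; branch lengths BFKLZ→39/16, N→39/16; new cluster BFKLNZ
final tree: (((B:-15/4,F:19/4):9/8,(K:8,(L:13/4,Z:7/4):7/2):29/8):39/16,N:39/16)
total length: 217/8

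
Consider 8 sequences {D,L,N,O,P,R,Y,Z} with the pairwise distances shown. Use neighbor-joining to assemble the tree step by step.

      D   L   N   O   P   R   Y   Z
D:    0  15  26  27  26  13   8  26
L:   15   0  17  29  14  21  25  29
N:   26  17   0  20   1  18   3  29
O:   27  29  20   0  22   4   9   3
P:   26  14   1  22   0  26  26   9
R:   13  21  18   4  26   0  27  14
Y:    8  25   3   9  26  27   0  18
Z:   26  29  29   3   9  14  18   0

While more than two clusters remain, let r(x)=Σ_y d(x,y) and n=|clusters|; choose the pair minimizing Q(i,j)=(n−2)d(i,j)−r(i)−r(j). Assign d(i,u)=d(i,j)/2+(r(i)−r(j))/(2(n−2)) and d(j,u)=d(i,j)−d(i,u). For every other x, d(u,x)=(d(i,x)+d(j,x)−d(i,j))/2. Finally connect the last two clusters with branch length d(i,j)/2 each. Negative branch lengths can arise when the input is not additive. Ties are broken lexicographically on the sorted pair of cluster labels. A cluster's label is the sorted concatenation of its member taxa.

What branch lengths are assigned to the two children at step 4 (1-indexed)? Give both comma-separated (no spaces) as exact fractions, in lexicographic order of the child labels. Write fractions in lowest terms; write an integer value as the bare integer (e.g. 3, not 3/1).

25/6,23/6

iteration 1: select N,P (d=1, Q=-232); attach at lengths (-1/3, 4/3); label the merged cluster NP
  updated: d(D,NP)=51/2, d(L,NP)=15, d(NP,O)=41/2, d(NP,R)=43/2, d(NP,Y)=14, d(NP,Z)=37/2
iteration 2: select O,Z (d=3, Q=-186); attach at lengths (-1/10, 31/10); label the merged cluster OZ
  updated: d(D,OZ)=25, d(L,OZ)=55/2, d(NP,OZ)=18, d(OZ,R)=15/2, d(OZ,Y)=12
iteration 3: select OZ,R (d=15/2, Q=-150); attach at lengths (15/4, 15/4); label the merged cluster ORZ
  updated: d(D,ORZ)=61/4, d(L,ORZ)=41/2, d(NP,ORZ)=16, d(ORZ,Y)=63/4
iteration 4: select D,Y (d=8, Q=-205/2); attach at lengths (25/6, 23/6); label the merged cluster DY
  updated: d(DY,L)=16, d(DY,NP)=63/4, d(DY,ORZ)=23/2
iteration 5: select DY,ORZ (d=23/2, Q=-273/4); attach at lengths (73/16, 111/16); label the merged cluster DORYZ
  updated: d(DORYZ,L)=25/2, d(DORYZ,NP)=81/8
iteration 6: select DORYZ,L (d=25/2, Q=-301/8); attach at lengths (61/16, 139/16); label the merged cluster DLORYZ
  updated: d(DLORYZ,NP)=101/16
iteration 7: select DLORYZ,NP (d=101/16); attach at lengths (101/32, 101/32); label the merged cluster DLNOPRYZ
final tree: ((((D:25/6,Y:23/6):73/16,((O:-1/10,Z:31/10):15/4,R:15/4):111/16):61/16,L:139/16):101/32,(N:-1/3,P:4/3):101/32)
total length: 797/16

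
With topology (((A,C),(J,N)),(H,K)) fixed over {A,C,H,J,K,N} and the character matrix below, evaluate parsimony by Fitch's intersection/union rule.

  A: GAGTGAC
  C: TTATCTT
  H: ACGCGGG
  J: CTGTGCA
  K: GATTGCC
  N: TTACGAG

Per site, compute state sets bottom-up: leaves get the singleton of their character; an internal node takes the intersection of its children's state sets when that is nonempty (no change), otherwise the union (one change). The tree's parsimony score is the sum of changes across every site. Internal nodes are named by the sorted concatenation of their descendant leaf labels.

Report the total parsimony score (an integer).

21

site 0, node AC: A={G} ∪ C={T} → {G,T} (+1)
site 0, node JN: J={C} ∪ N={T} → {C,T} (+1)
site 0, node ACJN: AC={G,T} ∩ JN={C,T} → {T} (+0)
site 0, node HK: H={A} ∪ K={G} → {A,G} (+1)
site 0, node ACHJKN: ACJN={T} ∪ HK={A,G} → {A,G,T} (+1)
site 1, node AC: A={A} ∪ C={T} → {A,T} (+1)
site 1, node JN: J={T} ∩ N={T} → {T} (+0)
site 1, node ACJN: AC={A,T} ∩ JN={T} → {T} (+0)
site 1, node HK: H={C} ∪ K={A} → {A,C} (+1)
site 1, node ACHJKN: ACJN={T} ∪ HK={A,C} → {A,C,T} (+1)
site 2, node AC: A={G} ∪ C={A} → {A,G} (+1)
site 2, node JN: J={G} ∪ N={A} → {A,G} (+1)
site 2, node ACJN: AC={A,G} ∩ JN={A,G} → {A,G} (+0)
site 2, node HK: H={G} ∪ K={T} → {G,T} (+1)
site 2, node ACHJKN: ACJN={A,G} ∩ HK={G,T} → {G} (+0)
site 3, node AC: A={T} ∩ C={T} → {T} (+0)
site 3, node JN: J={T} ∪ N={C} → {C,T} (+1)
site 3, node ACJN: AC={T} ∩ JN={C,T} → {T} (+0)
site 3, node HK: H={C} ∪ K={T} → {C,T} (+1)
site 3, node ACHJKN: ACJN={T} ∩ HK={C,T} → {T} (+0)
site 4, node AC: A={G} ∪ C={C} → {C,G} (+1)
site 4, node JN: J={G} ∩ N={G} → {G} (+0)
site 4, node ACJN: AC={C,G} ∩ JN={G} → {G} (+0)
site 4, node HK: H={G} ∩ K={G} → {G} (+0)
site 4, node ACHJKN: ACJN={G} ∩ HK={G} → {G} (+0)
site 5, node AC: A={A} ∪ C={T} → {A,T} (+1)
site 5, node JN: J={C} ∪ N={A} → {A,C} (+1)
site 5, node ACJN: AC={A,T} ∩ JN={A,C} → {A} (+0)
site 5, node HK: H={G} ∪ K={C} → {C,G} (+1)
site 5, node ACHJKN: ACJN={A} ∪ HK={C,G} → {A,C,G} (+1)
site 6, node AC: A={C} ∪ C={T} → {C,T} (+1)
site 6, node JN: J={A} ∪ N={G} → {A,G} (+1)
site 6, node ACJN: AC={C,T} ∪ JN={A,G} → {A,C,G,T} (+1)
site 6, node HK: H={G} ∪ K={C} → {C,G} (+1)
site 6, node ACHJKN: ACJN={A,C,G,T} ∩ HK={C,G} → {C,G} (+0)
per-site changes: [4, 3, 3, 2, 1, 4, 4]; total = 21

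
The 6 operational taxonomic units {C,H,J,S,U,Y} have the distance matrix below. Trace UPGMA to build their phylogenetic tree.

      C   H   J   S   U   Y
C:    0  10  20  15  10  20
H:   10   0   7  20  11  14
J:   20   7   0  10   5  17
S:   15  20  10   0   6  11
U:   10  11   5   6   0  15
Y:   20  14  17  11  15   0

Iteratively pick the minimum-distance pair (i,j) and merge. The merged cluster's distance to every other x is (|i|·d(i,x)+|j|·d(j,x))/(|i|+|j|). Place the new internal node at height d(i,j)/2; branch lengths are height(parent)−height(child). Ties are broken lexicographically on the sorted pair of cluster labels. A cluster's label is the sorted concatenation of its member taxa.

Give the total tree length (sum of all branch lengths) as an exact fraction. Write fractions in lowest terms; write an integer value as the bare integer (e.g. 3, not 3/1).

2029/60

iteration 1: select J,U (d=5); attach at lengths (5/2, 5/2); label the merged cluster JU
  updated: d(C,JU)=15, d(H,JU)=9, d(JU,S)=8, d(JU,Y)=16
iteration 2: select JU,S (d=8); attach at lengths (3/2, 4); label the merged cluster JSU
  updated: d(C,JSU)=15, d(H,JSU)=38/3, d(JSU,Y)=43/3
iteration 3: select C,H (d=10); attach at lengths (5, 5); label the merged cluster CH
  updated: d(CH,JSU)=83/6, d(CH,Y)=17
iteration 4: select CH,JSU (d=83/6); attach at lengths (23/12, 35/12); label the merged cluster CHJSU
  updated: d(CHJSU,Y)=77/5
iteration 5: select CHJSU,Y (d=77/5); attach at lengths (47/60, 77/10); label the merged cluster CHJSUY
final tree: (((C:5,H:5):23/12,((J:5/2,U:5/2):3/2,S:4):35/12):47/60,Y:77/10)
total length: 2029/60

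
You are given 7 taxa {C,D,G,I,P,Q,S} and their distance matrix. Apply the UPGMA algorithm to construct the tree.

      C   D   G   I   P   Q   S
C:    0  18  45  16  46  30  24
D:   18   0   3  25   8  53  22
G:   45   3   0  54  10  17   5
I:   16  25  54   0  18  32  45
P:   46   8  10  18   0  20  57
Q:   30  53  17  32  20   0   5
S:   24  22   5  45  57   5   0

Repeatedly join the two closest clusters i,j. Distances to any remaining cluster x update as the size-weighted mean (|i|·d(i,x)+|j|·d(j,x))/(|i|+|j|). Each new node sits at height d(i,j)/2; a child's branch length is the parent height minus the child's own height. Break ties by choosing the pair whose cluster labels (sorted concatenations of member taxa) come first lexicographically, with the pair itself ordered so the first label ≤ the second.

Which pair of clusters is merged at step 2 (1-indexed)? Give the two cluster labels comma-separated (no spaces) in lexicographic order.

1. join D+G (d=3) ⇒ DG; edges |D|=3/2, |G|=3/2
  updated: d(C,DG)=63/2, d(DG,I)=79/2, d(DG,P)=9, d(DG,Q)=35, d(DG,S)=27/2
2. join Q+S (d=5) ⇒ QS; edges |Q|=5/2, |S|=5/2
  updated: d(C,QS)=27, d(DG,QS)=97/4, d(I,QS)=77/2, d(P,QS)=77/2
3. join DG+P (d=9) ⇒ DGP; edges |DG|=3, |P|=9/2
  updated: d(C,DGP)=109/3, d(DGP,I)=97/3, d(DGP,QS)=29
4. join C+I (d=16) ⇒ CI; edges |C|=8, |I|=8
  updated: d(CI,DGP)=103/3, d(CI,QS)=131/4
5. join DGP+QS (d=29) ⇒ DGPQS; edges |DGP|=10, |QS|=12
  updated: d(CI,DGPQS)=337/10
6. join CI+DGPQS (d=337/10) ⇒ CDGIPQS; edges |CI|=177/20, |DGPQS|=47/20
final tree: ((C:8,I:8):177/20,(((D:3/2,G:3/2):3,P:9/2):10,(Q:5/2,S:5/2):12):47/20)
total length: 647/10

Q,S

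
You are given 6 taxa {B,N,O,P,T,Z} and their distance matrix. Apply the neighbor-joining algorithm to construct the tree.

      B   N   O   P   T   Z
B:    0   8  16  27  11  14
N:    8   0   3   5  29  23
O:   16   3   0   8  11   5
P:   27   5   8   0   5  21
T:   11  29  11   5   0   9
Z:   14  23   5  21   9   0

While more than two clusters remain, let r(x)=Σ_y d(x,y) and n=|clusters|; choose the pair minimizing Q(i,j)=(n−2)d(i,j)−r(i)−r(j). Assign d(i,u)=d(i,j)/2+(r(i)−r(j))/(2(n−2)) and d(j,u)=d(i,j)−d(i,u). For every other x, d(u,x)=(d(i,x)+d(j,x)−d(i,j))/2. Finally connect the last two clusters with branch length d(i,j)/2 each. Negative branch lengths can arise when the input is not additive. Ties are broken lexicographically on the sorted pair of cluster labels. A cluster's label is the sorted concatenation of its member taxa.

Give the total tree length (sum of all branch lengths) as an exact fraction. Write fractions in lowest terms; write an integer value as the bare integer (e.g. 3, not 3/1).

495/16

iteration 1: select N,P (d=5, Q=-114); attach at lengths (11/4, 9/4); label the merged cluster NP
  updated: d(B,NP)=15, d(NP,O)=3, d(NP,T)=29/2, d(NP,Z)=39/2
iteration 2: select NP,O (d=3, Q=-78); attach at lengths (13/3, -4/3); label the merged cluster NOP
  updated: d(B,NOP)=14, d(NOP,T)=45/4, d(NOP,Z)=43/4
iteration 3: select B,T (d=11, Q=-193/4); attach at lengths (119/16, 57/16); label the merged cluster BT
  updated: d(BT,NOP)=57/8, d(BT,Z)=6
iteration 4: select BT,NOP (d=57/8, Q=-191/8); attach at lengths (19/16, 95/16); label the merged cluster BNOPT
  updated: d(BNOPT,Z)=77/16
iteration 5: select BNOPT,Z (d=77/16); attach at lengths (77/32, 77/32); label the merged cluster BNOPTZ
final tree: (((B:119/16,T:57/16):19/16,((N:11/4,P:9/4):13/3,O:-4/3):95/16):77/32,Z:77/32)
total length: 495/16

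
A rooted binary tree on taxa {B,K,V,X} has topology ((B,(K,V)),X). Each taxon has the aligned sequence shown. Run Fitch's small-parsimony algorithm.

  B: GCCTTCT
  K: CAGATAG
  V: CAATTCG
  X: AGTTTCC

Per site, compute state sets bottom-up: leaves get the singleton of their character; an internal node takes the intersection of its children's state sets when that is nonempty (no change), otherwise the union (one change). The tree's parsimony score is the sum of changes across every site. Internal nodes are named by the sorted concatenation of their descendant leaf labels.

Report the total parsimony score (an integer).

[col 0] KV: children K:{C}, V:{C} ∩→ {C}; cost 0
[col 0] BKV: children B:{G}, KV:{C} ∪→ {C,G}; cost 1
[col 0] BKVX: children BKV:{C,G}, X:{A} ∪→ {A,C,G}; cost 1
[col 1] KV: children K:{A}, V:{A} ∩→ {A}; cost 0
[col 1] BKV: children B:{C}, KV:{A} ∪→ {A,C}; cost 1
[col 1] BKVX: children BKV:{A,C}, X:{G} ∪→ {A,C,G}; cost 1
[col 2] KV: children K:{G}, V:{A} ∪→ {A,G}; cost 1
[col 2] BKV: children B:{C}, KV:{A,G} ∪→ {A,C,G}; cost 1
[col 2] BKVX: children BKV:{A,C,G}, X:{T} ∪→ {A,C,G,T}; cost 1
[col 3] KV: children K:{A}, V:{T} ∪→ {A,T}; cost 1
[col 3] BKV: children B:{T}, KV:{A,T} ∩→ {T}; cost 0
[col 3] BKVX: children BKV:{T}, X:{T} ∩→ {T}; cost 0
[col 4] KV: children K:{T}, V:{T} ∩→ {T}; cost 0
[col 4] BKV: children B:{T}, KV:{T} ∩→ {T}; cost 0
[col 4] BKVX: children BKV:{T}, X:{T} ∩→ {T}; cost 0
[col 5] KV: children K:{A}, V:{C} ∪→ {A,C}; cost 1
[col 5] BKV: children B:{C}, KV:{A,C} ∩→ {C}; cost 0
[col 5] BKVX: children BKV:{C}, X:{C} ∩→ {C}; cost 0
[col 6] KV: children K:{G}, V:{G} ∩→ {G}; cost 0
[col 6] BKV: children B:{T}, KV:{G} ∪→ {G,T}; cost 1
[col 6] BKVX: children BKV:{G,T}, X:{C} ∪→ {C,G,T}; cost 1
per-site changes: [2, 2, 3, 1, 0, 1, 2]; total = 11

11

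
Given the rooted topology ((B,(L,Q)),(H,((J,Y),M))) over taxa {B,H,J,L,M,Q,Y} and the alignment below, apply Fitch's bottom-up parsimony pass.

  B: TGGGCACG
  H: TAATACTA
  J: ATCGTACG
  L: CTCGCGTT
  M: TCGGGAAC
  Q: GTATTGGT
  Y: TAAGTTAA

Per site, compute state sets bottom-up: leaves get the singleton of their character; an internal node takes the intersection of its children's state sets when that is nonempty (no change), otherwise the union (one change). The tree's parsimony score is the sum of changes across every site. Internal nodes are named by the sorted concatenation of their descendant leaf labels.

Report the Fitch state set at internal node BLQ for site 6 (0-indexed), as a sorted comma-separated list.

C,G,T

LQ@0: {C} ∪ {G} = {C,G} (union, +1)
BLQ@0: {T} ∪ {C,G} = {C,G,T} (union, +1)
JY@0: {A} ∪ {T} = {A,T} (union, +1)
JMY@0: {A,T} ∩ {T} = {T} (intersection, +0)
HJMY@0: {T} ∩ {T} = {T} (intersection, +0)
BHJLMQY@0: {C,G,T} ∩ {T} = {T} (intersection, +0)
LQ@1: {T} ∩ {T} = {T} (intersection, +0)
BLQ@1: {G} ∪ {T} = {G,T} (union, +1)
JY@1: {T} ∪ {A} = {A,T} (union, +1)
JMY@1: {A,T} ∪ {C} = {A,C,T} (union, +1)
HJMY@1: {A} ∩ {A,C,T} = {A} (intersection, +0)
BHJLMQY@1: {G,T} ∪ {A} = {A,G,T} (union, +1)
LQ@2: {C} ∪ {A} = {A,C} (union, +1)
BLQ@2: {G} ∪ {A,C} = {A,C,G} (union, +1)
JY@2: {C} ∪ {A} = {A,C} (union, +1)
JMY@2: {A,C} ∪ {G} = {A,C,G} (union, +1)
HJMY@2: {A} ∩ {A,C,G} = {A} (intersection, +0)
BHJLMQY@2: {A,C,G} ∩ {A} = {A} (intersection, +0)
LQ@3: {G} ∪ {T} = {G,T} (union, +1)
BLQ@3: {G} ∩ {G,T} = {G} (intersection, +0)
JY@3: {G} ∩ {G} = {G} (intersection, +0)
JMY@3: {G} ∩ {G} = {G} (intersection, +0)
HJMY@3: {T} ∪ {G} = {G,T} (union, +1)
BHJLMQY@3: {G} ∩ {G,T} = {G} (intersection, +0)
LQ@4: {C} ∪ {T} = {C,T} (union, +1)
BLQ@4: {C} ∩ {C,T} = {C} (intersection, +0)
JY@4: {T} ∩ {T} = {T} (intersection, +0)
JMY@4: {T} ∪ {G} = {G,T} (union, +1)
HJMY@4: {A} ∪ {G,T} = {A,G,T} (union, +1)
BHJLMQY@4: {C} ∪ {A,G,T} = {A,C,G,T} (union, +1)
LQ@5: {G} ∩ {G} = {G} (intersection, +0)
BLQ@5: {A} ∪ {G} = {A,G} (union, +1)
JY@5: {A} ∪ {T} = {A,T} (union, +1)
JMY@5: {A,T} ∩ {A} = {A} (intersection, +0)
HJMY@5: {C} ∪ {A} = {A,C} (union, +1)
BHJLMQY@5: {A,G} ∩ {A,C} = {A} (intersection, +0)
LQ@6: {T} ∪ {G} = {G,T} (union, +1)
BLQ@6: {C} ∪ {G,T} = {C,G,T} (union, +1)
JY@6: {C} ∪ {A} = {A,C} (union, +1)
JMY@6: {A,C} ∩ {A} = {A} (intersection, +0)
HJMY@6: {T} ∪ {A} = {A,T} (union, +1)
BHJLMQY@6: {C,G,T} ∩ {A,T} = {T} (intersection, +0)
LQ@7: {T} ∩ {T} = {T} (intersection, +0)
BLQ@7: {G} ∪ {T} = {G,T} (union, +1)
JY@7: {G} ∪ {A} = {A,G} (union, +1)
JMY@7: {A,G} ∪ {C} = {A,C,G} (union, +1)
HJMY@7: {A} ∩ {A,C,G} = {A} (intersection, +0)
BHJLMQY@7: {G,T} ∪ {A} = {A,G,T} (union, +1)
per-site changes: [3, 4, 4, 2, 4, 3, 4, 4]; total = 28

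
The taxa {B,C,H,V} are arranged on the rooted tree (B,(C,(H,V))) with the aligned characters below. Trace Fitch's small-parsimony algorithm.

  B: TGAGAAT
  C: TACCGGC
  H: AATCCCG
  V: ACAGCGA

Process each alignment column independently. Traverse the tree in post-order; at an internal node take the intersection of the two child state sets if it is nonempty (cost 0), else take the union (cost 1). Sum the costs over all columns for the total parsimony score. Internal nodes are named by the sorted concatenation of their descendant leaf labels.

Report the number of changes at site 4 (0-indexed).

2

site 0, node HV: H={A} ∩ V={A} → {A} (+0)
site 0, node CHV: C={T} ∪ HV={A} → {A,T} (+1)
site 0, node BCHV: B={T} ∩ CHV={A,T} → {T} (+0)
site 1, node HV: H={A} ∪ V={C} → {A,C} (+1)
site 1, node CHV: C={A} ∩ HV={A,C} → {A} (+0)
site 1, node BCHV: B={G} ∪ CHV={A} → {A,G} (+1)
site 2, node HV: H={T} ∪ V={A} → {A,T} (+1)
site 2, node CHV: C={C} ∪ HV={A,T} → {A,C,T} (+1)
site 2, node BCHV: B={A} ∩ CHV={A,C,T} → {A} (+0)
site 3, node HV: H={C} ∪ V={G} → {C,G} (+1)
site 3, node CHV: C={C} ∩ HV={C,G} → {C} (+0)
site 3, node BCHV: B={G} ∪ CHV={C} → {C,G} (+1)
site 4, node HV: H={C} ∩ V={C} → {C} (+0)
site 4, node CHV: C={G} ∪ HV={C} → {C,G} (+1)
site 4, node BCHV: B={A} ∪ CHV={C,G} → {A,C,G} (+1)
site 5, node HV: H={C} ∪ V={G} → {C,G} (+1)
site 5, node CHV: C={G} ∩ HV={C,G} → {G} (+0)
site 5, node BCHV: B={A} ∪ CHV={G} → {A,G} (+1)
site 6, node HV: H={G} ∪ V={A} → {A,G} (+1)
site 6, node CHV: C={C} ∪ HV={A,G} → {A,C,G} (+1)
site 6, node BCHV: B={T} ∪ CHV={A,C,G} → {A,C,G,T} (+1)
per-site changes: [1, 2, 2, 2, 2, 2, 3]; total = 14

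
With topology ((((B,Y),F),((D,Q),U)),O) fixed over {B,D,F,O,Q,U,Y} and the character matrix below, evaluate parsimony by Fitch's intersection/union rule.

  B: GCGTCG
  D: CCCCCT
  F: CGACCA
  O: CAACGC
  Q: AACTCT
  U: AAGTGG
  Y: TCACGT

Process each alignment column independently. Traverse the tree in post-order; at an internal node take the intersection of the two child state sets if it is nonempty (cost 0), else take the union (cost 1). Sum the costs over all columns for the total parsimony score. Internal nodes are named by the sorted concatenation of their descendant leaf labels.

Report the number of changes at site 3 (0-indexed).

[col 0] BY: children B:{G}, Y:{T} ∪→ {G,T}; cost 1
[col 0] BFY: children BY:{G,T}, F:{C} ∪→ {C,G,T}; cost 1
[col 0] DQ: children D:{C}, Q:{A} ∪→ {A,C}; cost 1
[col 0] DQU: children DQ:{A,C}, U:{A} ∩→ {A}; cost 0
[col 0] BDFQUY: children BFY:{C,G,T}, DQU:{A} ∪→ {A,C,G,T}; cost 1
[col 0] BDFOQUY: children BDFQUY:{A,C,G,T}, O:{C} ∩→ {C}; cost 0
[col 1] BY: children B:{C}, Y:{C} ∩→ {C}; cost 0
[col 1] BFY: children BY:{C}, F:{G} ∪→ {C,G}; cost 1
[col 1] DQ: children D:{C}, Q:{A} ∪→ {A,C}; cost 1
[col 1] DQU: children DQ:{A,C}, U:{A} ∩→ {A}; cost 0
[col 1] BDFQUY: children BFY:{C,G}, DQU:{A} ∪→ {A,C,G}; cost 1
[col 1] BDFOQUY: children BDFQUY:{A,C,G}, O:{A} ∩→ {A}; cost 0
[col 2] BY: children B:{G}, Y:{A} ∪→ {A,G}; cost 1
[col 2] BFY: children BY:{A,G}, F:{A} ∩→ {A}; cost 0
[col 2] DQ: children D:{C}, Q:{C} ∩→ {C}; cost 0
[col 2] DQU: children DQ:{C}, U:{G} ∪→ {C,G}; cost 1
[col 2] BDFQUY: children BFY:{A}, DQU:{C,G} ∪→ {A,C,G}; cost 1
[col 2] BDFOQUY: children BDFQUY:{A,C,G}, O:{A} ∩→ {A}; cost 0
[col 3] BY: children B:{T}, Y:{C} ∪→ {C,T}; cost 1
[col 3] BFY: children BY:{C,T}, F:{C} ∩→ {C}; cost 0
[col 3] DQ: children D:{C}, Q:{T} ∪→ {C,T}; cost 1
[col 3] DQU: children DQ:{C,T}, U:{T} ∩→ {T}; cost 0
[col 3] BDFQUY: children BFY:{C}, DQU:{T} ∪→ {C,T}; cost 1
[col 3] BDFOQUY: children BDFQUY:{C,T}, O:{C} ∩→ {C}; cost 0
[col 4] BY: children B:{C}, Y:{G} ∪→ {C,G}; cost 1
[col 4] BFY: children BY:{C,G}, F:{C} ∩→ {C}; cost 0
[col 4] DQ: children D:{C}, Q:{C} ∩→ {C}; cost 0
[col 4] DQU: children DQ:{C}, U:{G} ∪→ {C,G}; cost 1
[col 4] BDFQUY: children BFY:{C}, DQU:{C,G} ∩→ {C}; cost 0
[col 4] BDFOQUY: children BDFQUY:{C}, O:{G} ∪→ {C,G}; cost 1
[col 5] BY: children B:{G}, Y:{T} ∪→ {G,T}; cost 1
[col 5] BFY: children BY:{G,T}, F:{A} ∪→ {A,G,T}; cost 1
[col 5] DQ: children D:{T}, Q:{T} ∩→ {T}; cost 0
[col 5] DQU: children DQ:{T}, U:{G} ∪→ {G,T}; cost 1
[col 5] BDFQUY: children BFY:{A,G,T}, DQU:{G,T} ∩→ {G,T}; cost 0
[col 5] BDFOQUY: children BDFQUY:{G,T}, O:{C} ∪→ {C,G,T}; cost 1
per-site changes: [4, 3, 3, 3, 3, 4]; total = 20

3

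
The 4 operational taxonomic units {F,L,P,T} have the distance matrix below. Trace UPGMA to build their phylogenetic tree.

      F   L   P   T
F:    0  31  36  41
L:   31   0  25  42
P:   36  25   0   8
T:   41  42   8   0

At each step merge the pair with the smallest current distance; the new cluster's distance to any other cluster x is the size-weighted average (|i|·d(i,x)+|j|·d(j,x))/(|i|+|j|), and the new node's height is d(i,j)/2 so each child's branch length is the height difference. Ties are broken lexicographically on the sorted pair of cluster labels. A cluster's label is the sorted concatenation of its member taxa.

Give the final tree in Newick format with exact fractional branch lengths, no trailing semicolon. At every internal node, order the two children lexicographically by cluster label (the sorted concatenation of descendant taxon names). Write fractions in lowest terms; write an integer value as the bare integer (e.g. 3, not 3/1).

iteration 1: select P,T (d=8); attach at lengths (4, 4); label the merged cluster PT
  updated: d(F,PT)=77/2, d(L,PT)=67/2
iteration 2: select F,L (d=31); attach at lengths (31/2, 31/2); label the merged cluster FL
  updated: d(FL,PT)=36
iteration 3: select FL,PT (d=36); attach at lengths (5/2, 14); label the merged cluster FLPT
final tree: ((F:31/2,L:31/2):5/2,(P:4,T:4):14)
total length: 111/2

((F:31/2,L:31/2):5/2,(P:4,T:4):14)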